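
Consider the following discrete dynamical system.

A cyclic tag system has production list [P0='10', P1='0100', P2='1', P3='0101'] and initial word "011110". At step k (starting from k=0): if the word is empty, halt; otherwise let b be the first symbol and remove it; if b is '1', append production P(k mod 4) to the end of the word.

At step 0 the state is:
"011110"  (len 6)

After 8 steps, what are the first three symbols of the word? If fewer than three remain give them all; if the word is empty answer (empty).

[0] "011110"  (len 6)
[1] "11110"  (len 5)
[2] "11100100"  (len 8)
[3] "11001001"  (len 8)
[4] "10010010101"  (len 11)
[5] "001001010110"  (len 12)
[6] "01001010110"  (len 11)
[7] "1001010110"  (len 10)
[8] "0010101100101"  (len 13)

001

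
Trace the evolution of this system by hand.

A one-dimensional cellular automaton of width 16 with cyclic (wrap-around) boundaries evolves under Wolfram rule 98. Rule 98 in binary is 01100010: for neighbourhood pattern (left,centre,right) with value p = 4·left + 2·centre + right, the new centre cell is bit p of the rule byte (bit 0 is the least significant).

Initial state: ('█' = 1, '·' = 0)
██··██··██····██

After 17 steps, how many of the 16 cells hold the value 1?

[0] ██··██··██····██
[1] ·█·█·█·█·█···█··
[2] █·█·█·█·█···█···
[3] ·█·█·█·█···█···█
[4] █·█·█·█···█···█·
[5] ·█·█·█···█···█·█
[6] █·█·█···█···█·█·
[7] ·█·█···█···█·█·█
[8] █·█···█···█·█·█·
[9] ·█···█···█·█·█·█
[10] █···█···█·█·█·█·
[11] ···█···█·█·█·█·█
[12] ··█···█·█·█·█·█·
[13] ·█···█·█·█·█·█··
[14] █···█·█·█·█·█···
[15] ···█·█·█·█·█···█
[16] ··█·█·█·█·█···█·
[17] ·█·█·█·█·█···█··

6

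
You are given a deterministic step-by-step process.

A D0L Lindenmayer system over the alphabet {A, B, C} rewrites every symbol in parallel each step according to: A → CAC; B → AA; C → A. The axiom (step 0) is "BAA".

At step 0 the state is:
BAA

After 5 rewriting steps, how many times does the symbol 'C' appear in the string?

64

[0] BAA
[1] AACACCAC
[2] CACCACACACAACACA
[3] ACACAACACACACACACACACCACACACACAC
[4] CACACACACACCACACACACACACACACACACACACACACACAACACACACACACACACACACA
[5] ACACACACACACACACACACAACACACACACACACACACACACACACACACACACACA…CACACACACACACACCACACACACACACACACACACACACACACACACACACACACAC  (len 128)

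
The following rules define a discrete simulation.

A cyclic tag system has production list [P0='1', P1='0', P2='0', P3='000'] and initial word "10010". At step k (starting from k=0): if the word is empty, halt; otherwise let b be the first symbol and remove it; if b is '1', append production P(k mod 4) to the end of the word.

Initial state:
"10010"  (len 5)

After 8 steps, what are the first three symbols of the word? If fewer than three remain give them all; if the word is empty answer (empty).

t=0: "10010"  (len 5)
t=1: "00101"  (len 5)
t=2: "0101"  (len 4)
t=3: "101"  (len 3)
t=4: "01000"  (len 5)
t=5: "1000"  (len 4)
t=6: "0000"  (len 4)
t=7: "000"  (len 3)
t=8: "00"  (len 2)

00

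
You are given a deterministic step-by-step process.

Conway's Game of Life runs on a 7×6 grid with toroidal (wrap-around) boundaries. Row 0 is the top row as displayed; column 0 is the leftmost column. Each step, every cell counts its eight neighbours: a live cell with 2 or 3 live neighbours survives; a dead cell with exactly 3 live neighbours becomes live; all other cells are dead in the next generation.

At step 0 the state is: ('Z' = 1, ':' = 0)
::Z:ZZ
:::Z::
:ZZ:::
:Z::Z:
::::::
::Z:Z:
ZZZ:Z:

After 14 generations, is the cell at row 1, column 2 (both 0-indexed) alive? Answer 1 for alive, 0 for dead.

1

0) ::Z:ZZ
:::Z::
:ZZ:::
:Z::Z:
::::::
::Z:Z:
ZZZ:Z:
1) Z:Z:ZZ
:Z:ZZ:
:ZZZ::
:ZZ:::
:::Z::
::Z::Z
Z:Z:Z:
2) Z:Z:::
::::::
Z:::Z:
:Z::::
:Z:Z::
:ZZ:ZZ
Z:Z:Z:
3) :::Z:Z
:Z:::Z
::::::
ZZZ:::
:Z:ZZ:
::::ZZ
Z:Z:Z:
4) :ZZZ:Z
Z:::Z:
::Z:::
ZZZZ::
:Z:ZZ:
ZZZ:::
Z:::::
5) :ZZZZZ
Z:::ZZ
Z:Z::Z
Z:::Z:
::::ZZ
Z:ZZ:Z
:::Z:Z
6) :ZZ:::
::::::
:::Z::
ZZ:ZZ:
:Z::::
Z:ZZ::
::::::
7) ::::::
::Z:::
::ZZZ:
ZZ:ZZ:
::::ZZ
:ZZ:::
:::Z::
8) ::::::
::Z:::
::::ZZ
ZZ::::
::::ZZ
::ZZZ:
::Z:::
9) ::::::
::::::
ZZ:::Z
Z:::::
ZZZ:ZZ
::Z:ZZ
::Z:::
10) ::::::
Z:::::
ZZ:::Z
::Z:Z:
::Z:Z:
::Z:Z:
:::Z::
11) ::::::
ZZ:::Z
ZZ:::Z
Z:Z:Z:
:ZZ:ZZ
::Z:Z:
:::Z::
12) Z:::::
:Z:::Z
::Z:Z:
::Z:Z:
Z:Z:Z:
:ZZ:ZZ
:::Z::
13) Z:::::
ZZ:::Z
:ZZ:ZZ
::Z:Z:
Z:Z:Z:
ZZZ:ZZ
ZZZZZZ
14) :::Z::
::Z:Z:
::Z:Z:
Z:Z:Z:
Z:Z:Z:
::::::
::::::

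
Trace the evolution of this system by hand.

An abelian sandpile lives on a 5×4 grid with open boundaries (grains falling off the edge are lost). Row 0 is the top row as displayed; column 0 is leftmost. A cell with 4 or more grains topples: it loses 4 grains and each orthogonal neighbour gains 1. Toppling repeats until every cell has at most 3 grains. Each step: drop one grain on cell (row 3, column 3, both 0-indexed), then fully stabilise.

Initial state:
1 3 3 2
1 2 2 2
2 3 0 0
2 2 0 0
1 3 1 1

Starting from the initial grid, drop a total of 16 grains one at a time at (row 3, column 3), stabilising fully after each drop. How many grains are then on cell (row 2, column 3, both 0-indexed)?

0

step 0: 1 3 3 2
1 2 2 2
2 3 0 0
2 2 0 0
1 3 1 1
step 1: 1 3 3 2
1 2 2 2
2 3 0 0
2 2 0 1
1 3 1 1
step 2: 1 3 3 2
1 2 2 2
2 3 0 0
2 2 0 2
1 3 1 1
step 3: 1 3 3 2
1 2 2 2
2 3 0 0
2 2 0 3
1 3 1 1
step 4: 1 3 3 2
1 2 2 2
2 3 0 1
2 2 1 0
1 3 1 2
step 5: 1 3 3 2
1 2 2 2
2 3 0 1
2 2 1 1
1 3 1 2
step 6: 1 3 3 2
1 2 2 2
2 3 0 1
2 2 1 2
1 3 1 2
step 7: 1 3 3 2
1 2 2 2
2 3 0 1
2 2 1 3
1 3 1 2
step 8: 1 3 3 2
1 2 2 2
2 3 0 2
2 2 2 0
1 3 1 3
step 9: 1 3 3 2
1 2 2 2
2 3 0 2
2 2 2 1
1 3 1 3
step 10: 1 3 3 2
1 2 2 2
2 3 0 2
2 2 2 2
1 3 1 3
step 11: 1 3 3 2
1 2 2 2
2 3 0 2
2 2 2 3
1 3 1 3
step 12: 1 3 3 2
1 2 2 2
2 3 0 3
2 2 3 1
1 3 2 0
step 13: 1 3 3 2
1 2 2 2
2 3 0 3
2 2 3 2
1 3 2 0
step 14: 1 3 3 2
1 2 2 2
2 3 0 3
2 2 3 3
1 3 2 0
step 15: 1 3 3 2
1 2 2 3
2 3 2 0
2 3 0 2
1 3 3 1
step 16: 1 3 3 2
1 2 2 3
2 3 2 0
2 3 0 3
1 3 3 1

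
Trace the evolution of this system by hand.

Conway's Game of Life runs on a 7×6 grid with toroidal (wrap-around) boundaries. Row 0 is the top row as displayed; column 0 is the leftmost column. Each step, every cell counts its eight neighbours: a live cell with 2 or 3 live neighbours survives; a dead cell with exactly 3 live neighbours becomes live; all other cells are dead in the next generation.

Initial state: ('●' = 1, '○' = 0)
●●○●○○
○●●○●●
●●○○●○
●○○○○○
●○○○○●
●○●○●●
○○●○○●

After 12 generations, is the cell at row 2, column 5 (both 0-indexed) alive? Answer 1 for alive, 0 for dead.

1

0) ●●○●○○
○●●○●●
●●○○●○
●○○○○○
●○○○○●
●○●○●●
○○●○○●
1) ○○○●○○
○○○○●○
○○●●●○
○○○○○○
○○○○●○
○○○●●○
○○●○○○
2) ○○○●○○
○○●○●○
○○○●●○
○○○○●○
○○○●●○
○○○●●○
○○●○●○
3) ○○●○●○
○○●○●○
○○○○●●
○○○○○●
○○○○○●
○○●○○●
○○●○●○
4) ○●●○●●
○○○○●○
○○○●●●
●○○○○●
●○○○●●
○○○●●●
○●●○●●
5) ○●●○○○
●○●○○○
●○○●○○
○○○●○○
○○○●○○
○●●○○○
○●○○○○
6) ●○●○○○
●○●●○○
○●●●○○
○○●●●○
○○○●○○
○●●○○○
●○○○○○
7) ●○●●○●
●○○○○○
○○○○○○
○●○○●○
○●○○●○
○●●○○○
●○●○○○
8) ●○●●○●
●●○○○●
○○○○○○
○○○○○○
●●○●○○
●○●●○○
●○○○○●
9) ○○●○○○
○●●○●●
●○○○○○
○○○○○○
●●○●○○
○○●●●○
○○○○○○
10) ○●●●○○
●●●●○●
●●○○○●
●●○○○○
○●○●●○
○●●●●○
○○●○○○
11) ○○○○●○
○○○●○●
○○○○●○
○○○○●○
○○○○●●
○●○○●○
○○○○●○
12) ○○○●●●
○○○●○●
○○○●●●
○○○●●○
○○○●●●
○○○●●○
○○○●●●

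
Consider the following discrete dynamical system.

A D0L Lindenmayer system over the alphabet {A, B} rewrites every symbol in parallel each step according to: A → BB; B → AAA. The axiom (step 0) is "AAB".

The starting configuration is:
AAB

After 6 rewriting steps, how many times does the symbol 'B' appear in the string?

216

step 0: AAB
step 1: BBBBAAA
step 2: AAAAAAAAAAAABBBBBB
step 3: BBBBBBBBBBBBBBBBBBBBBBBBAAAAAAAAAAAAAAAAAA
step 4: AAAAAAAAAAAAAAAAAAAAAAAAAAAAAAAAAAAAAAAAAAAAAAAAAAAAAAAAAAAAAAAAAAAAAAAABBBBBBBBBBBBBBBBBBBBBBBBBBBBBBBBBBBB
step 5: BBBBBBBBBBBBBBBBBBBBBBBBBBBBBBBBBBBBBBBBBBBBBBBBBBBBBBBBBB…AAAAAAAAAAAAAAAAAAAAAAAAAAAAAAAAAAAAAAAAAAAAAAAAAAAAAAAAAA  (len 252)
step 6: AAAAAAAAAAAAAAAAAAAAAAAAAAAAAAAAAAAAAAAAAAAAAAAAAAAAAAAAAA…BBBBBBBBBBBBBBBBBBBBBBBBBBBBBBBBBBBBBBBBBBBBBBBBBBBBBBBBBB  (len 648)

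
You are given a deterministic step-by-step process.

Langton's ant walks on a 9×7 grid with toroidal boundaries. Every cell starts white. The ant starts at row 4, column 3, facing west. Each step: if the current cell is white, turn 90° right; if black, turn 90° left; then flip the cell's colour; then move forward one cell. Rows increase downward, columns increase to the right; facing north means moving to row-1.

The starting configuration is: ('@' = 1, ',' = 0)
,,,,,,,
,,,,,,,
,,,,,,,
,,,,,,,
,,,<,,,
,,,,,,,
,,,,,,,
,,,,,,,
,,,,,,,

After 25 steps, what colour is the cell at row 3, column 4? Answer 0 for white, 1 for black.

gen 0: ,,,,,,,
,,,,,,,
,,,,,,,
,,,,,,,
,,,<,,,
,,,,,,,
,,,,,,,
,,,,,,,
,,,,,,,
gen 1: ,,,,,,,
,,,,,,,
,,,,,,,
,,,^,,,
,,,@,,,
,,,,,,,
,,,,,,,
,,,,,,,
,,,,,,,
gen 2: ,,,,,,,
,,,,,,,
,,,,,,,
,,,@>,,
,,,@,,,
,,,,,,,
,,,,,,,
,,,,,,,
,,,,,,,
gen 3: ,,,,,,,
,,,,,,,
,,,,,,,
,,,@@,,
,,,@v,,
,,,,,,,
,,,,,,,
,,,,,,,
,,,,,,,
gen 4: ,,,,,,,
,,,,,,,
,,,,,,,
,,,@@,,
,,,<@,,
,,,,,,,
,,,,,,,
,,,,,,,
,,,,,,,
gen 5: ,,,,,,,
,,,,,,,
,,,,,,,
,,,@@,,
,,,,@,,
,,,v,,,
,,,,,,,
,,,,,,,
,,,,,,,
gen 6: ,,,,,,,
,,,,,,,
,,,,,,,
,,,@@,,
,,,,@,,
,,<@,,,
,,,,,,,
,,,,,,,
,,,,,,,
gen 7: ,,,,,,,
,,,,,,,
,,,,,,,
,,,@@,,
,,^,@,,
,,@@,,,
,,,,,,,
,,,,,,,
,,,,,,,
gen 8: ,,,,,,,
,,,,,,,
,,,,,,,
,,,@@,,
,,@>@,,
,,@@,,,
,,,,,,,
,,,,,,,
,,,,,,,
gen 9: ,,,,,,,
,,,,,,,
,,,,,,,
,,,@@,,
,,@@@,,
,,@v,,,
,,,,,,,
,,,,,,,
,,,,,,,
gen 10: ,,,,,,,
,,,,,,,
,,,,,,,
,,,@@,,
,,@@@,,
,,@,>,,
,,,,,,,
,,,,,,,
,,,,,,,
gen 11: ,,,,,,,
,,,,,,,
,,,,,,,
,,,@@,,
,,@@@,,
,,@,@,,
,,,,v,,
,,,,,,,
,,,,,,,
gen 12: ,,,,,,,
,,,,,,,
,,,,,,,
,,,@@,,
,,@@@,,
,,@,@,,
,,,<@,,
,,,,,,,
,,,,,,,
gen 13: ,,,,,,,
,,,,,,,
,,,,,,,
,,,@@,,
,,@@@,,
,,@^@,,
,,,@@,,
,,,,,,,
,,,,,,,
gen 14: ,,,,,,,
,,,,,,,
,,,,,,,
,,,@@,,
,,@@@,,
,,@@>,,
,,,@@,,
,,,,,,,
,,,,,,,
gen 15: ,,,,,,,
,,,,,,,
,,,,,,,
,,,@@,,
,,@@^,,
,,@@,,,
,,,@@,,
,,,,,,,
,,,,,,,
gen 16: ,,,,,,,
,,,,,,,
,,,,,,,
,,,@@,,
,,@<,,,
,,@@,,,
,,,@@,,
,,,,,,,
,,,,,,,
gen 17: ,,,,,,,
,,,,,,,
,,,,,,,
,,,@@,,
,,@,,,,
,,@v,,,
,,,@@,,
,,,,,,,
,,,,,,,
gen 18: ,,,,,,,
,,,,,,,
,,,,,,,
,,,@@,,
,,@,,,,
,,@,>,,
,,,@@,,
,,,,,,,
,,,,,,,
gen 19: ,,,,,,,
,,,,,,,
,,,,,,,
,,,@@,,
,,@,,,,
,,@,@,,
,,,@v,,
,,,,,,,
,,,,,,,
gen 20: ,,,,,,,
,,,,,,,
,,,,,,,
,,,@@,,
,,@,,,,
,,@,@,,
,,,@,>,
,,,,,,,
,,,,,,,
gen 21: ,,,,,,,
,,,,,,,
,,,,,,,
,,,@@,,
,,@,,,,
,,@,@,,
,,,@,@,
,,,,,v,
,,,,,,,
gen 22: ,,,,,,,
,,,,,,,
,,,,,,,
,,,@@,,
,,@,,,,
,,@,@,,
,,,@,@,
,,,,<@,
,,,,,,,
gen 23: ,,,,,,,
,,,,,,,
,,,,,,,
,,,@@,,
,,@,,,,
,,@,@,,
,,,@^@,
,,,,@@,
,,,,,,,
gen 24: ,,,,,,,
,,,,,,,
,,,,,,,
,,,@@,,
,,@,,,,
,,@,@,,
,,,@@>,
,,,,@@,
,,,,,,,
gen 25: ,,,,,,,
,,,,,,,
,,,,,,,
,,,@@,,
,,@,,,,
,,@,@^,
,,,@@,,
,,,,@@,
,,,,,,,

1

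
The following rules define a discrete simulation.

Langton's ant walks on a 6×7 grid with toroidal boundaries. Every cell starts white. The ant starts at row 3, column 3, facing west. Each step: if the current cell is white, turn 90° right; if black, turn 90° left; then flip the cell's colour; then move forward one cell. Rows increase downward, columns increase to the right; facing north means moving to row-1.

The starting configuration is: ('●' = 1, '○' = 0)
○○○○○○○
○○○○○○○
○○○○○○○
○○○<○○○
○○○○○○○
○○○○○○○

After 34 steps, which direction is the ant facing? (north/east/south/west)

[0] ○○○○○○○
○○○○○○○
○○○○○○○
○○○<○○○
○○○○○○○
○○○○○○○
[1] ○○○○○○○
○○○○○○○
○○○^○○○
○○○●○○○
○○○○○○○
○○○○○○○
[2] ○○○○○○○
○○○○○○○
○○○●>○○
○○○●○○○
○○○○○○○
○○○○○○○
[3] ○○○○○○○
○○○○○○○
○○○●●○○
○○○●v○○
○○○○○○○
○○○○○○○
[4] ○○○○○○○
○○○○○○○
○○○●●○○
○○○<●○○
○○○○○○○
○○○○○○○
[5] ○○○○○○○
○○○○○○○
○○○●●○○
○○○○●○○
○○○v○○○
○○○○○○○
[6] ○○○○○○○
○○○○○○○
○○○●●○○
○○○○●○○
○○<●○○○
○○○○○○○
[7] ○○○○○○○
○○○○○○○
○○○●●○○
○○^○●○○
○○●●○○○
○○○○○○○
[8] ○○○○○○○
○○○○○○○
○○○●●○○
○○●>●○○
○○●●○○○
○○○○○○○
[9] ○○○○○○○
○○○○○○○
○○○●●○○
○○●●●○○
○○●v○○○
○○○○○○○
[10] ○○○○○○○
○○○○○○○
○○○●●○○
○○●●●○○
○○●○>○○
○○○○○○○
[11] ○○○○○○○
○○○○○○○
○○○●●○○
○○●●●○○
○○●○●○○
○○○○v○○
[12] ○○○○○○○
○○○○○○○
○○○●●○○
○○●●●○○
○○●○●○○
○○○<●○○
[13] ○○○○○○○
○○○○○○○
○○○●●○○
○○●●●○○
○○●^●○○
○○○●●○○
[14] ○○○○○○○
○○○○○○○
○○○●●○○
○○●●●○○
○○●●>○○
○○○●●○○
[15] ○○○○○○○
○○○○○○○
○○○●●○○
○○●●^○○
○○●●○○○
○○○●●○○
[16] ○○○○○○○
○○○○○○○
○○○●●○○
○○●<○○○
○○●●○○○
○○○●●○○
[17] ○○○○○○○
○○○○○○○
○○○●●○○
○○●○○○○
○○●v○○○
○○○●●○○
[18] ○○○○○○○
○○○○○○○
○○○●●○○
○○●○○○○
○○●○>○○
○○○●●○○
[19] ○○○○○○○
○○○○○○○
○○○●●○○
○○●○○○○
○○●○●○○
○○○●v○○
[20] ○○○○○○○
○○○○○○○
○○○●●○○
○○●○○○○
○○●○●○○
○○○●○>○
[21] ○○○○○v○
○○○○○○○
○○○●●○○
○○●○○○○
○○●○●○○
○○○●○●○
[22] ○○○○<●○
○○○○○○○
○○○●●○○
○○●○○○○
○○●○●○○
○○○●○●○
[23] ○○○○●●○
○○○○○○○
○○○●●○○
○○●○○○○
○○●○●○○
○○○●^●○
[24] ○○○○●●○
○○○○○○○
○○○●●○○
○○●○○○○
○○●○●○○
○○○●●>○
[25] ○○○○●●○
○○○○○○○
○○○●●○○
○○●○○○○
○○●○●^○
○○○●●○○
[26] ○○○○●●○
○○○○○○○
○○○●●○○
○○●○○○○
○○●○●●>
○○○●●○○
[27] ○○○○●●○
○○○○○○○
○○○●●○○
○○●○○○○
○○●○●●●
○○○●●○v
[28] ○○○○●●○
○○○○○○○
○○○●●○○
○○●○○○○
○○●○●●●
○○○●●<●
[29] ○○○○●●○
○○○○○○○
○○○●●○○
○○●○○○○
○○●○●^●
○○○●●●●
[30] ○○○○●●○
○○○○○○○
○○○●●○○
○○●○○○○
○○●○<○●
○○○●●●●
[31] ○○○○●●○
○○○○○○○
○○○●●○○
○○●○○○○
○○●○○○●
○○○●v●●
[32] ○○○○●●○
○○○○○○○
○○○●●○○
○○●○○○○
○○●○○○●
○○○●○>●
[33] ○○○○●●○
○○○○○○○
○○○●●○○
○○●○○○○
○○●○○^●
○○○●○○●
[34] ○○○○●●○
○○○○○○○
○○○●●○○
○○●○○○○
○○●○○●>
○○○●○○●

east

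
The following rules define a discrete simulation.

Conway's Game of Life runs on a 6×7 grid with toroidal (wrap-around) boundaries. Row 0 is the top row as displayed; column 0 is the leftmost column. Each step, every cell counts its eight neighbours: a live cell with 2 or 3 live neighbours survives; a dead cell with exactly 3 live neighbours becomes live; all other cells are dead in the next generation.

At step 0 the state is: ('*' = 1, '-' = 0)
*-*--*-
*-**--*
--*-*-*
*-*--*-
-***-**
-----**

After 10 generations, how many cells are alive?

t=0: *-*--*-
*-**--*
--*-*-*
*-*--*-
-***-**
-----**
t=1: *-****-
*-*-*--
--*-*--
*------
-***---
---*---
t=2: --*--**
--*---*
-------
-------
-***---
-------
t=3: -----**
-----**
-------
--*----
--*----
-*-*---
t=4: *---***
-----**
-------
-------
-***---
--*----
t=5: *---*--
*---*--
-------
--*----
-***---
*-*-***
t=6: *---*--
-------
-------
-***---
*---***
*-*-***
t=7: **-**--
-------
--*----
*******
-------
-------
t=8: -------
-***---
*-*-***
*******
*******
-------
t=9: --*----
*******
-------
-------
-------
*******
t=10: -------
*******
*******
-------
*******
*******

28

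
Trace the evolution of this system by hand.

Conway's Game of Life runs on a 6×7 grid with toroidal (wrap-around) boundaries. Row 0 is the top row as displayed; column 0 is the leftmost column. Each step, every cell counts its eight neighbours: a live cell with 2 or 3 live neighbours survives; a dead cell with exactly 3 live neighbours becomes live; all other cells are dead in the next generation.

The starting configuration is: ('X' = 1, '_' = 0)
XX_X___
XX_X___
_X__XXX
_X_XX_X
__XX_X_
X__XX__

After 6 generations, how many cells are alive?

16

0) XX_X___
XX_X___
_X__XXX
_X_XX_X
__XX_X_
X__XX__
1) ___X__X
___X_X_
_X____X
_X____X
XX___XX
X_____X
2) X___XXX
X_X_XXX
__X__XX
_XX____
_X___X_
_X_____
3) ___XX__
_______
__X_X__
XXX__XX
XX_____
_X__X__
4) ___XX__
____X__
X_XX_XX
__XX_XX
_____X_
XXXXX__
5) _X___X_
__X___X
XXX____
XXXX___
X____X_
_XX__X_
6) XX___XX
__X___X
______X
___X___
X__XX__
XXX_XX_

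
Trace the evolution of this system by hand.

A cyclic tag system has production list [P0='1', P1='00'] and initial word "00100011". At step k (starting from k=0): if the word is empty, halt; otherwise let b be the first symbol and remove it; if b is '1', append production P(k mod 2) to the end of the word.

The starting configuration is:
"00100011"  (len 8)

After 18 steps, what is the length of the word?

0

k=0  "00100011"  (len 8)
k=1  "0100011"  (len 7)
k=2  "100011"  (len 6)
k=3  "000111"  (len 6)
k=4  "00111"  (len 5)
k=5  "0111"  (len 4)
k=6  "111"  (len 3)
k=7  "111"  (len 3)
k=8  "1100"  (len 4)
k=9  "1001"  (len 4)
k=10  "00100"  (len 5)
k=11  "0100"  (len 4)
k=12  "100"  (len 3)
k=13  "001"  (len 3)
k=14  "01"  (len 2)
k=15  "1"  (len 1)
k=16  "00"  (len 2)
k=17  "0"  (len 1)
k=18  (halted — word empty)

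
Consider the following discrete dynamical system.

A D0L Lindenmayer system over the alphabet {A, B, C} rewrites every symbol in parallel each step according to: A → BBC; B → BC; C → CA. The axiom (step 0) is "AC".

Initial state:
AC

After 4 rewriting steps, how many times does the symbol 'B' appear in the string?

gen 0: AC
gen 1: BBCCA
gen 2: BCBCCACABBC
gen 3: BCCABCCACABBCCABBCBCBCCA
gen 4: BCCACABBCBCCACABBCCABBCBCBCCACABBCBCBCCABCCABCCACABBC

18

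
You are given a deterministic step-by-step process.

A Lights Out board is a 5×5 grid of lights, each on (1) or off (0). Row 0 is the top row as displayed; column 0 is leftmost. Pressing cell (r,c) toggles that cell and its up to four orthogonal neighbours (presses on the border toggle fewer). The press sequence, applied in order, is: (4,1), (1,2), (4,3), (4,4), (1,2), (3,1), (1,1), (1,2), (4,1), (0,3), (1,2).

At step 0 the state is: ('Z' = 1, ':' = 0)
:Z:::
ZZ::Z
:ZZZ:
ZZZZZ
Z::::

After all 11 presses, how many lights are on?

k=0  :Z:::
ZZ::Z
:ZZZ:
ZZZZZ
Z::::
k=1  :Z:::
ZZ::Z
:ZZZ:
Z:ZZZ
:ZZ::
k=2  :ZZ::
Z:ZZZ
:Z:Z:
Z:ZZZ
:ZZ::
k=3  :ZZ::
Z:ZZZ
:Z:Z:
Z:Z:Z
:Z:ZZ
k=4  :ZZ::
Z:ZZZ
:Z:Z:
Z:Z::
:Z:::
k=5  :Z:::
ZZ::Z
:ZZZ:
Z:Z::
:Z:::
k=6  :Z:::
ZZ::Z
::ZZ:
:Z:::
:::::
k=7  :::::
::Z:Z
:ZZZ:
:Z:::
:::::
k=8  ::Z::
:Z:ZZ
:Z:Z:
:Z:::
:::::
k=9  ::Z::
:Z:ZZ
:Z:Z:
:::::
ZZZ::
k=10  :::ZZ
:Z::Z
:Z:Z:
:::::
ZZZ::
k=11  ::ZZZ
::ZZZ
:ZZZ:
:::::
ZZZ::

12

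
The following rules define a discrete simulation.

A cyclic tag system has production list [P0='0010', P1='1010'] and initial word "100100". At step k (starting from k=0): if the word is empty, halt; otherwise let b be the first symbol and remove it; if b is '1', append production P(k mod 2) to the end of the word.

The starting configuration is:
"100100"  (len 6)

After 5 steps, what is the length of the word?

9

[0] "100100"  (len 6)
[1] "001000010"  (len 9)
[2] "01000010"  (len 8)
[3] "1000010"  (len 7)
[4] "0000101010"  (len 10)
[5] "000101010"  (len 9)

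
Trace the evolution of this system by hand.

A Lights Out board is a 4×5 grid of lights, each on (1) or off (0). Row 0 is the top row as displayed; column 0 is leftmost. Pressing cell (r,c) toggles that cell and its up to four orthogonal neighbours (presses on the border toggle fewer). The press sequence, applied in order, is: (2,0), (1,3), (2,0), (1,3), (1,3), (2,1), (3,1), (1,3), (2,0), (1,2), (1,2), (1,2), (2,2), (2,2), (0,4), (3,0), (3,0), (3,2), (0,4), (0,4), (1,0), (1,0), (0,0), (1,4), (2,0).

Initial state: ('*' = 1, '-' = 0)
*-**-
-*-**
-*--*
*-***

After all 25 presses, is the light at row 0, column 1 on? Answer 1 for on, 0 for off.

1

k=0  *-**-
-*-**
-*--*
*-***
k=1  *-**-
**-**
*---*
--***
k=2  *-*--
***--
*--**
--***
k=3  *-*--
-**--
-*-**
*-***
k=4  *-**-
-*-**
-*--*
*-***
k=5  *-*--
-**--
-*-**
*-***
k=6  *-*--
--*--
*-***
*****
k=7  *-*--
--*--
*****
---**
k=8  *-**-
---**
***-*
---**
k=9  *-**-
*--**
--*-*
*--**
k=10  *--*-
***-*
----*
*--**
k=11  *-**-
*--**
--*-*
*--**
k=12  *--*-
***-*
----*
*--**
k=13  *--*-
**--*
-****
*-***
k=14  *--*-
***-*
----*
*--**
k=15  *---*
***--
----*
*--**
k=16  *---*
***--
*---*
-*-**
k=17  *---*
***--
----*
*--**
k=18  *---*
***--
--*-*
***-*
k=19  *--*-
***-*
--*-*
***-*
k=20  *---*
***--
--*-*
***-*
k=21  ----*
--*--
*-*-*
***-*
k=22  *---*
***--
--*-*
***-*
k=23  -*--*
-**--
--*-*
***-*
k=24  -*---
-****
--*--
***-*
k=25  -*---
*****
***--
-**-*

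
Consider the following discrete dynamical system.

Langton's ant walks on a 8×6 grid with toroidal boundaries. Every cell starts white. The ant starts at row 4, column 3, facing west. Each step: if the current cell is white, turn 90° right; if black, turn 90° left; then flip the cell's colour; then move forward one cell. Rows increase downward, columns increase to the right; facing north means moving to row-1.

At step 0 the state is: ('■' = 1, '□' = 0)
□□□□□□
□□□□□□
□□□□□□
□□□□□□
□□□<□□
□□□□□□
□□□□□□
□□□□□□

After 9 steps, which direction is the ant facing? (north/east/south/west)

south

k=0  □□□□□□
□□□□□□
□□□□□□
□□□□□□
□□□<□□
□□□□□□
□□□□□□
□□□□□□
k=1  □□□□□□
□□□□□□
□□□□□□
□□□^□□
□□□■□□
□□□□□□
□□□□□□
□□□□□□
k=2  □□□□□□
□□□□□□
□□□□□□
□□□■>□
□□□■□□
□□□□□□
□□□□□□
□□□□□□
k=3  □□□□□□
□□□□□□
□□□□□□
□□□■■□
□□□■v□
□□□□□□
□□□□□□
□□□□□□
k=4  □□□□□□
□□□□□□
□□□□□□
□□□■■□
□□□<■□
□□□□□□
□□□□□□
□□□□□□
k=5  □□□□□□
□□□□□□
□□□□□□
□□□■■□
□□□□■□
□□□v□□
□□□□□□
□□□□□□
k=6  □□□□□□
□□□□□□
□□□□□□
□□□■■□
□□□□■□
□□<■□□
□□□□□□
□□□□□□
k=7  □□□□□□
□□□□□□
□□□□□□
□□□■■□
□□^□■□
□□■■□□
□□□□□□
□□□□□□
k=8  □□□□□□
□□□□□□
□□□□□□
□□□■■□
□□■>■□
□□■■□□
□□□□□□
□□□□□□
k=9  □□□□□□
□□□□□□
□□□□□□
□□□■■□
□□■■■□
□□■v□□
□□□□□□
□□□□□□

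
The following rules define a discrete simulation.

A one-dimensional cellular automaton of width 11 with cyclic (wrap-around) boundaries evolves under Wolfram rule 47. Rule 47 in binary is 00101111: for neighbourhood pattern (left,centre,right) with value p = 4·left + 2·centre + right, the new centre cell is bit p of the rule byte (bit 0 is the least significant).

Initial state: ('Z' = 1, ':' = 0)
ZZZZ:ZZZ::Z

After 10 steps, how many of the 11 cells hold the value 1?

t=0: ZZZZ:ZZZ::Z
t=1: ::::ZZ:::ZZ
t=2: :ZZZZ::ZZZ:
t=3: ZZ::::ZZ:::
t=4: Z::ZZZZ::ZZ
t=5: ::ZZ::::ZZ:
t=6: ZZZ::ZZZZ::
t=7: Z:::ZZ::::Z
t=8: ::ZZZ::ZZZZ
t=9: :ZZ:::ZZ:::
t=10: ZZ::ZZZ::ZZ

7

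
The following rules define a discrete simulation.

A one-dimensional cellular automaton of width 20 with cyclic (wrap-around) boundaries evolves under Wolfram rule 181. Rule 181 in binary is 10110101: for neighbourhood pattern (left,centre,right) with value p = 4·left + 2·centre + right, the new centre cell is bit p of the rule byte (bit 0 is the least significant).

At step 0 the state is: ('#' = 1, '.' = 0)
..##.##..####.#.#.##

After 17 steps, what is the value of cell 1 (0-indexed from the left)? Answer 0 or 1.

t=0: ..##.##..####.#.#.##
t=1: #...#..#..##.#####..
t=2: ###.##.##...#.###.#.
t=3: .#.#..#..##.##.#.###
t=4: #####.##...#..###.#.
t=5: .###.#..##.##..#.###
t=6: #.#.###...#..#.##.#.
t=7: ####.#.##.##.##..###
t=8: ###.###..#..#..#..##
t=9: ##.#.#.#.##.##.##..#
t=10: #.#######..#..#..#..
t=11: ##.#####.#.##.##.##.
t=12: ..#.###.###..#..#..#
t=13: #.##.#.#.#.#.##.##.#
t=14: .#..#########..#..#.
t=15: .##..#######.#.##.##
t=16: #..#..#####.###..#..
t=17: ##.##..###.#.#.#.##.

1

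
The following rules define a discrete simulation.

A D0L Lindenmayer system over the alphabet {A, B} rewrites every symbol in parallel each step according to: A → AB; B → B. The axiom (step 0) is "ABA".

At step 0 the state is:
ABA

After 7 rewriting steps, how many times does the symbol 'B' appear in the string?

k=0  ABA
k=1  ABBAB
k=2  ABBBABB
k=3  ABBBBABBB
k=4  ABBBBBABBBB
k=5  ABBBBBBABBBBB
k=6  ABBBBBBBABBBBBB
k=7  ABBBBBBBBABBBBBBB

15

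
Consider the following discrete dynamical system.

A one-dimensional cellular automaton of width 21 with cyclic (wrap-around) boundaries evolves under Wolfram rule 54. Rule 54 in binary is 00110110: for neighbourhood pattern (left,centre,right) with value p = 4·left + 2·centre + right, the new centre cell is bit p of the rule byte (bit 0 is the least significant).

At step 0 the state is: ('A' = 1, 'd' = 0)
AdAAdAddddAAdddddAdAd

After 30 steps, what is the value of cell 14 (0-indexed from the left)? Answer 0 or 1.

0

k=0  AdAAdAddddAAdddddAdAd
k=1  AAddAAAddAddAdddAAAAA
k=2  ddAAdddAAAAAAAdAddddd
k=3  dAddAdAdddddddAAAdddd
k=4  AAAAAAAAdddddAdddAddd
k=5  ddddddddAdddAAAdAAAdA
k=6  AddddddAAAdAdddAdddAA
k=7  dAddddAdddAAAdAAAdAdd
k=8  AAAddAAAdAdddAdddAAAd
k=9  dddAAdddAAAdAAAdAdddA
k=10  AdAddAdAdddAdddAAAdAA
k=11  dAAAAAAAAdAAAdAdddAdd
k=12  AddddddddAdddAAAdAAAd
k=13  AAddddddAAAdAdddAdddA
k=14  ddAddddAdddAAAdAAAdAd
k=15  dAAAddAAAdAdddAdddAAA
k=16  AdddAAdddAAAdAAAdAddd
k=17  AAdAddAdAdddAdddAAAdA
k=18  ddAAAAAAAAdAAAdAdddAd
k=19  dAddddddddAdddAAAdAAA
k=20  AAAddddddAAAdAdddAddd
k=21  dddAddddAdddAAAdAAAdA
k=22  AdAAAddAAAdAdddAdddAA
k=23  dAdddAAdddAAAdAAAdAdd
k=24  AAAdAddAdAdddAdddAAAd
k=25  dddAAAAAAAAdAAAdAdddA
k=26  AdAddddddddAdddAAAdAA
k=27  dAAAddddddAAAdAdddAdd
k=28  AdddAddddAdddAAAdAAAd
k=29  AAdAAAddAAAdAdddAdddA
k=30  ddAdddAAdddAAAdAAAdAd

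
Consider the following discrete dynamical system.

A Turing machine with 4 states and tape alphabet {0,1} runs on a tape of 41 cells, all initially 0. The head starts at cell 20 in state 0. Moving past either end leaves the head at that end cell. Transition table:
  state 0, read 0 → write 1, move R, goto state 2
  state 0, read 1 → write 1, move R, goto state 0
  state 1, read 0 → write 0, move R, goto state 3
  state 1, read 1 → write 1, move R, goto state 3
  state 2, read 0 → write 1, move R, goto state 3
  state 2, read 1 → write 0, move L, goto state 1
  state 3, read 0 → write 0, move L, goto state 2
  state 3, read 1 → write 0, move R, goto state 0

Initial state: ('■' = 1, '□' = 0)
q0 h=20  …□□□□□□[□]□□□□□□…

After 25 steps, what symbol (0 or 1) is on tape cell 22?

0

t=0: q0 h=20  …□□□□□□[□]□□□□□□…
t=1: q2 h=21  …□□□□□■[□]□□□□□□…
t=2: q3 h=22  …□□□□■■[□]□□□□□□…
t=3: q2 h=21  …□□□□□■[■]□□□□□□…
t=4: q1 h=20  …□□□□□□[■]□□□□□□…
t=5: q3 h=21  …□□□□□■[□]□□□□□□…
t=6: q2 h=20  …□□□□□□[■]□□□□□□…
t=7: q1 h=19  …□□□□□□[□]□□□□□□…
t=8: q3 h=20  …□□□□□□[□]□□□□□□…
t=9: q2 h=19  …□□□□□□[□]□□□□□□…
t=10: q3 h=20  …□□□□□■[□]□□□□□□…
t=11: q2 h=19  …□□□□□□[■]□□□□□□…
t=12: q1 h=18  …□□□□□□[□]□□□□□□…
t=13: q3 h=19  …□□□□□□[□]□□□□□□…
t=14: q2 h=18  …□□□□□□[□]□□□□□□…
t=15: q3 h=19  …□□□□□■[□]□□□□□□…
t=16: q2 h=18  …□□□□□□[■]□□□□□□…
t=17: q1 h=17  …□□□□□□[□]□□□□□□…
t=18: q3 h=18  …□□□□□□[□]□□□□□□…
t=19: q2 h=17  …□□□□□□[□]□□□□□□…
t=20: q3 h=18  …□□□□□■[□]□□□□□□…
t=21: q2 h=17  …□□□□□□[■]□□□□□□…
t=22: q1 h=16  …□□□□□□[□]□□□□□□…
t=23: q3 h=17  …□□□□□□[□]□□□□□□…
t=24: q2 h=16  …□□□□□□[□]□□□□□□…
t=25: q3 h=17  …□□□□□■[□]□□□□□□…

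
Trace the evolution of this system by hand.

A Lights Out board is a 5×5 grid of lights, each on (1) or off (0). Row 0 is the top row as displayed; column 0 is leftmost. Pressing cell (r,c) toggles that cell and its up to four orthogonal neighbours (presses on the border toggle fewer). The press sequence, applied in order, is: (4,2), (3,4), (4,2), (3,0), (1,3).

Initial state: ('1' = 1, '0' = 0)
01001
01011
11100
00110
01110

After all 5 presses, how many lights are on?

18

k=0  01001
01011
11100
00110
01110
k=1  01001
01011
11100
00010
00000
k=2  01001
01011
11101
00001
00001
k=3  01001
01011
11101
00101
01111
k=4  01001
01011
01101
11101
11111
k=5  01011
01100
01111
11101
11111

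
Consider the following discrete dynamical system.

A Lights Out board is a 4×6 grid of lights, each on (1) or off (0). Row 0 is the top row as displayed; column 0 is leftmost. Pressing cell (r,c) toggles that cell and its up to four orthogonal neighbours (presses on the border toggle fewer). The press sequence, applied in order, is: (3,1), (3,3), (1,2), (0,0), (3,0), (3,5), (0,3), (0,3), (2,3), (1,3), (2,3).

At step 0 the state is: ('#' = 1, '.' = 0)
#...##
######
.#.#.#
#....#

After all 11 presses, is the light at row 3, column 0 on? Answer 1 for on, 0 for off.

1

gen 0: #...##
######
.#.#.#
#....#
gen 1: #...##
######
...#.#
.##..#
gen 2: #...##
######
.....#
.#.###
gen 3: #.#.##
#...##
..#..#
.#.###
gen 4: .##.##
....##
..#..#
.#.###
gen 5: .##.##
....##
#.#..#
#..###
gen 6: .##.##
....##
#.#...
#..#..
gen 7: .#.#.#
...###
#.#...
#..#..
gen 8: .##.##
....##
#.#...
#..#..
gen 9: .##.##
...###
#..##.
#.....
gen 10: .#####
..#..#
#...#.
#.....
gen 11: .#####
..##.#
#.##..
#..#..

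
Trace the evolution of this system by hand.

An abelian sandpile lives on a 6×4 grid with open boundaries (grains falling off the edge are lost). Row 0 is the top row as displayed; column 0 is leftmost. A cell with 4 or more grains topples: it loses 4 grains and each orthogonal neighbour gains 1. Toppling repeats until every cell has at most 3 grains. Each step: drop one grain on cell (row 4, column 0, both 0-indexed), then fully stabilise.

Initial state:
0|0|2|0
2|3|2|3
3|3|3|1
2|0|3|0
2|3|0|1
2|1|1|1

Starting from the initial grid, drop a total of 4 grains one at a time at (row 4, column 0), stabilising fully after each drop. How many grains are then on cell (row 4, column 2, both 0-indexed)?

k=0  0|0|2|0
2|3|2|3
3|3|3|1
2|0|3|0
2|3|0|1
2|1|1|1
k=1  0|0|2|0
2|3|2|3
3|3|3|1
2|0|3|0
3|3|0|1
2|1|1|1
k=2  0|0|2|0
2|3|2|3
3|3|3|1
3|1|3|0
1|0|1|1
3|2|1|1
k=3  0|0|2|0
2|3|2|3
3|3|3|1
3|1|3|0
2|0|1|1
3|2|1|1
k=4  0|0|2|0
2|3|2|3
3|3|3|1
3|1|3|0
3|0|1|1
3|2|1|1

1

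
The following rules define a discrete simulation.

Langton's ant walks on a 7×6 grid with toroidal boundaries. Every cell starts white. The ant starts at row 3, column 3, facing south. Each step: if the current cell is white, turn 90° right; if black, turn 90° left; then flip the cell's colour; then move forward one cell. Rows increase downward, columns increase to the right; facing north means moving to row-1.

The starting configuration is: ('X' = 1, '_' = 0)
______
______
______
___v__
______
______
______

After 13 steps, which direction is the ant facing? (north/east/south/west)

west

0) ______
______
______
___v__
______
______
______
1) ______
______
______
__<X__
______
______
______
2) ______
______
__^___
__XX__
______
______
______
3) ______
______
__X>__
__XX__
______
______
______
4) ______
______
__XX__
__Xv__
______
______
______
5) ______
______
__XX__
__X_>_
______
______
______
6) ______
______
__XX__
__X_X_
____v_
______
______
7) ______
______
__XX__
__X_X_
___<X_
______
______
8) ______
______
__XX__
__X^X_
___XX_
______
______
9) ______
______
__XX__
__XX>_
___XX_
______
______
10) ______
______
__XX^_
__XX__
___XX_
______
______
11) ______
______
__XXX>
__XX__
___XX_
______
______
12) ______
______
__XXXX
__XX_v
___XX_
______
______
13) ______
______
__XXXX
__XX<X
___XX_
______
______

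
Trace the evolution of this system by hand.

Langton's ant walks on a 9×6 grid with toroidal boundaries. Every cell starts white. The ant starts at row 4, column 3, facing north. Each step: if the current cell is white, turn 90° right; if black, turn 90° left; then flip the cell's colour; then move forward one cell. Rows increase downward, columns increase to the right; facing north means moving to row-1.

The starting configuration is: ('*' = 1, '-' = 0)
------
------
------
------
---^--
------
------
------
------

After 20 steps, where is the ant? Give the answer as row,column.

t=0: ------
------
------
------
---^--
------
------
------
------
t=1: ------
------
------
------
---*>-
------
------
------
------
t=2: ------
------
------
------
---**-
----v-
------
------
------
t=3: ------
------
------
------
---**-
---<*-
------
------
------
t=4: ------
------
------
------
---^*-
---**-
------
------
------
t=5: ------
------
------
------
--<-*-
---**-
------
------
------
t=6: ------
------
------
--^---
--*-*-
---**-
------
------
------
t=7: ------
------
------
--*>--
--*-*-
---**-
------
------
------
t=8: ------
------
------
--**--
--*v*-
---**-
------
------
------
t=9: ------
------
------
--**--
--<**-
---**-
------
------
------
t=10: ------
------
------
--**--
---**-
--v**-
------
------
------
t=11: ------
------
------
--**--
---**-
-<***-
------
------
------
t=12: ------
------
------
--**--
-^-**-
-****-
------
------
------
t=13: ------
------
------
--**--
-*>**-
-****-
------
------
------
t=14: ------
------
------
--**--
-****-
-*v**-
------
------
------
t=15: ------
------
------
--**--
-****-
-*->*-
------
------
------
t=16: ------
------
------
--**--
-**^*-
-*--*-
------
------
------
t=17: ------
------
------
--**--
-*<-*-
-*--*-
------
------
------
t=18: ------
------
------
--**--
-*--*-
-*v-*-
------
------
------
t=19: ------
------
------
--**--
-*--*-
-<*-*-
------
------
------
t=20: ------
------
------
--**--
-*--*-
--*-*-
-v----
------
------

6,1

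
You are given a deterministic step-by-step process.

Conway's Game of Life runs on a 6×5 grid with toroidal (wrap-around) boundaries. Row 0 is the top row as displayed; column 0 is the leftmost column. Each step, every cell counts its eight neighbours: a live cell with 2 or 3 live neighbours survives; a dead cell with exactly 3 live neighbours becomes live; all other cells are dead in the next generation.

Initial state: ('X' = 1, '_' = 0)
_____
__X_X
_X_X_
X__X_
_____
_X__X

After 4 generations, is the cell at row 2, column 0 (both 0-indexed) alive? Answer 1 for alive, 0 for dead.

1

0) _____
__X_X
_X_X_
X__X_
_____
_X__X
1) X__X_
__XX_
XX_X_
__X_X
X___X
_____
2) __XXX
X__X_
XX___
__X__
X__XX
X____
3) XXXX_
X__X_
XXX_X
__XX_
XX_XX
XXX__
4) ___X_
_____
X____
_____
_____
_____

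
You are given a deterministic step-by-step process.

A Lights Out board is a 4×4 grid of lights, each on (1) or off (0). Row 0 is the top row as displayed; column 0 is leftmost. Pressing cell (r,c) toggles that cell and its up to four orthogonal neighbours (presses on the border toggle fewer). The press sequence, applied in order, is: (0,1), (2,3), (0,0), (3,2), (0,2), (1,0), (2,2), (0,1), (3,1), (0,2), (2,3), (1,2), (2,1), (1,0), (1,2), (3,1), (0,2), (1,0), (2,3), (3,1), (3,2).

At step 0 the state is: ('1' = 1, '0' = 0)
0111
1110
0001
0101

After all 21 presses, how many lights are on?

0) 0111
1110
0001
0101
1) 1001
1010
0001
0101
2) 1001
1011
0010
0100
3) 0101
0011
0010
0100
4) 0101
0011
0000
0011
5) 0010
0001
0000
0011
6) 1010
1101
1000
0011
7) 1010
1111
1111
0001
8) 0100
1011
1111
0001
9) 0100
1011
1011
1111
10) 0011
1001
1011
1111
11) 0011
1000
1000
1110
12) 0001
1111
1010
1110
13) 0001
1011
0100
1010
14) 1001
0111
1100
1010
15) 1011
0000
1110
1010
16) 1011
0000
1010
0100
17) 1100
0010
1010
0100
18) 0100
1110
0010
0100
19) 0100
1111
0001
0101
20) 0100
1111
0101
1011
21) 0100
1111
0111
1100

10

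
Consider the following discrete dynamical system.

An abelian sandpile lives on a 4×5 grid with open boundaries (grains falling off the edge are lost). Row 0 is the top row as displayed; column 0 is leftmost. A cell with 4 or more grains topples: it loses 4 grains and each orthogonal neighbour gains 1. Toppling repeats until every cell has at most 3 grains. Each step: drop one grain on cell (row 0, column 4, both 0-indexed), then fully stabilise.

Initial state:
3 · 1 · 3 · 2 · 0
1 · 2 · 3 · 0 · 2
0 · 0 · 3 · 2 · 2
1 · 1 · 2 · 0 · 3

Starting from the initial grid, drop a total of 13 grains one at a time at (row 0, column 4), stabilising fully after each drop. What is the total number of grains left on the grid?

35

step 0: 3 · 1 · 3 · 2 · 0
1 · 2 · 3 · 0 · 2
0 · 0 · 3 · 2 · 2
1 · 1 · 2 · 0 · 3
step 1: 3 · 1 · 3 · 2 · 1
1 · 2 · 3 · 0 · 2
0 · 0 · 3 · 2 · 2
1 · 1 · 2 · 0 · 3
step 2: 3 · 1 · 3 · 2 · 2
1 · 2 · 3 · 0 · 2
0 · 0 · 3 · 2 · 2
1 · 1 · 2 · 0 · 3
step 3: 3 · 1 · 3 · 2 · 3
1 · 2 · 3 · 0 · 2
0 · 0 · 3 · 2 · 2
1 · 1 · 2 · 0 · 3
step 4: 3 · 1 · 3 · 3 · 0
1 · 2 · 3 · 0 · 3
0 · 0 · 3 · 2 · 2
1 · 1 · 2 · 0 · 3
step 5: 3 · 1 · 3 · 3 · 1
1 · 2 · 3 · 0 · 3
0 · 0 · 3 · 2 · 2
1 · 1 · 2 · 0 · 3
step 6: 3 · 1 · 3 · 3 · 2
1 · 2 · 3 · 0 · 3
0 · 0 · 3 · 2 · 2
1 · 1 · 2 · 0 · 3
step 7: 3 · 1 · 3 · 3 · 3
1 · 2 · 3 · 0 · 3
0 · 0 · 3 · 2 · 2
1 · 1 · 2 · 0 · 3
step 8: 3 · 2 · 1 · 1 · 2
1 · 3 · 1 · 3 · 0
0 · 1 · 0 · 3 · 3
1 · 1 · 3 · 0 · 3
step 9: 3 · 2 · 1 · 1 · 3
1 · 3 · 1 · 3 · 0
0 · 1 · 0 · 3 · 3
1 · 1 · 3 · 0 · 3
step 10: 3 · 2 · 1 · 2 · 0
1 · 3 · 1 · 3 · 1
0 · 1 · 0 · 3 · 3
1 · 1 · 3 · 0 · 3
step 11: 3 · 2 · 1 · 2 · 1
1 · 3 · 1 · 3 · 1
0 · 1 · 0 · 3 · 3
1 · 1 · 3 · 0 · 3
step 12: 3 · 2 · 1 · 2 · 2
1 · 3 · 1 · 3 · 1
0 · 1 · 0 · 3 · 3
1 · 1 · 3 · 0 · 3
step 13: 3 · 2 · 1 · 2 · 3
1 · 3 · 1 · 3 · 1
0 · 1 · 0 · 3 · 3
1 · 1 · 3 · 0 · 3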